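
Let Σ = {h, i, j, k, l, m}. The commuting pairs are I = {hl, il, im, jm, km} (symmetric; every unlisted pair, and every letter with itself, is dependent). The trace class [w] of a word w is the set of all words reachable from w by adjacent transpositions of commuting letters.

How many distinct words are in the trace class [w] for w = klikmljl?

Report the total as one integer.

5

drop 0:k onto floor
drop 1:l onto {0:k}
drop 2:i onto {0:k}
drop 3:k onto {1:l, 2:i}
drop 4:m onto {1:l}
drop 5:l onto {3:k, 4:m}
drop 6:j onto {5:l}
drop 7:l onto {6:j}
ground layer = {0:k}
drop-orders for the pieces not yet dropped (sum over which currently-grounded one goes next):
  1 to go: {7} 1
  2 to go: {6,7} 1
  3 to go: {5,6,7} 1
  4 to go: {3,5,6,7} 1  {4,5,6,7} 1
  5 to go: {2,3,5,6,7} 1  {3,4,5,6,7} 2
  6 to go: {1,3,4,5,6,7} 2  {2,3,4,5,6,7} 3
  if 0:k drops first: 5 orders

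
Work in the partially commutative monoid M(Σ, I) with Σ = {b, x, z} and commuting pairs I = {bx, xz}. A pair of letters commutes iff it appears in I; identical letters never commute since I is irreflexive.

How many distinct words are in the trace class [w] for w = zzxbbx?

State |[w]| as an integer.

0(z) covers ∅
1(z) covers 0:z
2(x) covers ∅
3(b) covers 1:z
4(b) covers 3:b
5(x) covers 2:x
floor of heap: 0:z, 2:x
completions by unplaced set U, small U first (add the entries for U minus each lowest piece of U):
  |U|=1: {4}:1  {5}:1
  |U|=2: {2,5}:1  {3,4}:1  {4,5}:2
  |U|=3: {1,3,4}:1  {2,4,5}:3  {3,4,5}:3
  |U|=4: {0,1,3,4}:1  {1,3,4,5}:4  {2,3,4,5}:6
  start at 0(z): 10
  start at 2(x): 5
sum over floor = 15

15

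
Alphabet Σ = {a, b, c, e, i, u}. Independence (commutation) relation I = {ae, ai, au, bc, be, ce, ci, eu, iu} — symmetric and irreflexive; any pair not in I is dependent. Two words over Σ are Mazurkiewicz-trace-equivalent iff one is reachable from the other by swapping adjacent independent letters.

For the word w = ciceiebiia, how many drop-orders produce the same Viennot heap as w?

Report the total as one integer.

185

piece 0:c — minimal
piece 1:i — minimal
piece 2:c rests on {0:c}
piece 3:e rests on {1:i}
piece 4:i rests on {3:e}
piece 5:e rests on {4:i}
piece 6:b rests on {4:i}
piece 7:i rests on {5:e, 6:b}
piece 8:i rests on {7:i}
piece 9:a rests on {2:c, 6:b}
minimal pieces: {0:c, 1:i}
ways to finish when only these pieces remain (= sum over removing one remaining piece with nothing left below it):
  1 left: {8}→1  {9}→1
  2 left: {2,9}→1  {7,8}→1  {8,9}→2
  3 left: {0,2,9}→1  {2,8,9}→3  {5,7,8}→1  {7,8,9}→3
  4 left: {0,2,8,9}→4  {2,7,8,9}→6  {5,7,8,9}→4  {6,7,8,9}→3
  5 left: {0,2,7,8,9}→10  {2,5,7,8,9}→10  {2,6,7,8,9}→9  {5,6,7,8,9}→7
  6 left: {0,2,5,7,8,9}→20  {0,2,6,7,8,9}→19  {2,5,6,7,8,9}→26  {4,5,6,7,8,9}→7
  7 left: {0,2,5,6,7,8,9}→65  {2,4,5,6,7,8,9}→33  {3,4,5,6,7,8,9}→7
  8 left: {0,2,4,5,6,7,8,9}→98  {1,3,4,5,6,7,8,9}→7  {2,3,4,5,6,7,8,9}→40
  placing 0:c first → 47 extensions
  placing 1:i first → 138 extensions
total linear extensions = 185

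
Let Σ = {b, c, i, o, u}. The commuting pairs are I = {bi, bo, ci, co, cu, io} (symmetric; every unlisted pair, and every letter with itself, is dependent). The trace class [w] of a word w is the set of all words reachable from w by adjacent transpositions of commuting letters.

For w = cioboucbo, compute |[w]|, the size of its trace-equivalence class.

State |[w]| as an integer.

210

piece 0:c — minimal
piece 1:i — minimal
piece 2:o — minimal
piece 3:b rests on {0:c}
piece 4:o rests on {2:o}
piece 5:u rests on {1:i, 3:b, 4:o}
piece 6:c rests on {3:b}
piece 7:b rests on {5:u, 6:c}
piece 8:o rests on {5:u}
minimal pieces: {0:c, 1:i, 2:o}
ways to finish when only these pieces remain (= sum over removing one remaining piece with nothing left below it):
  1 left: {7}→1  {8}→1
  2 left: {6,7}→1  {7,8}→2
  3 left: {5,7,8}→2  {6,7,8}→3
  4 left: {1,5,7,8}→2  {4,5,7,8}→2  {5,6,7,8}→5
  5 left: {1,4,5,7,8}→4  {1,5,6,7,8}→7  {2,4,5,7,8}→2  {3,5,6,7,8}→5  {4,5,6,7,8}→7
  6 left: {0,3,5,6,7,8}→5  {1,2,4,5,7,8}→6  {1,3,5,6,7,8}→12  {1,4,5,6,7,8}→18  {2,4,5,6,7,8}→9  {3,4,5,6,7,8}→12
  7 left: {0,1,3,5,6,7,8}→17  {0,3,4,5,6,7,8}→17  {1,2,4,5,6,7,8}→33  {1,3,4,5,6,7,8}→42  {2,3,4,5,6,7,8}→21
  placing 0:c first → 96 extensions
  placing 1:i first → 38 extensions
  placing 2:o first → 76 extensions
total linear extensions = 210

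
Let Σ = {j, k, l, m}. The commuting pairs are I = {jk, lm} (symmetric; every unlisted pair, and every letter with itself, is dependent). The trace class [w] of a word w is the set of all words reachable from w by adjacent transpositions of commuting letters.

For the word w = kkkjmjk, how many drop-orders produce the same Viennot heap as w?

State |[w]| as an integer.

8

#0=k has no predecessor
#1=k depends on [0:k]
#2=k depends on [1:k]
#3=j has no predecessor
#4=m depends on [2:k, 3:j]
#5=j depends on [4:m]
#6=k depends on [4:m]
sources: [0:k, 3:j]
N(rest) = Σ N(rest − s) over sources s of rest; N(one piece) = 1:
  size 1 → [5]=1  [6]=1
  size 2 → [5,6]=2
  size 3 → [4,5,6]=2
  size 4 → [2,4,5,6]=2  [3,4,5,6]=2
  size 5 → [1,2,4,5,6]=2  [2,3,4,5,6]=4
  first=0(k) contributes 6
  first=3(j) contributes 2
|[w]| = 8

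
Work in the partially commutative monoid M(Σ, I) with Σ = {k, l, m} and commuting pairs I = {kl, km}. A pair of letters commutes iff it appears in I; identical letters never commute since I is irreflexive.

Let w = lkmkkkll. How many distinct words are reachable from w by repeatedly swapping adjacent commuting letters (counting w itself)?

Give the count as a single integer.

piece 0:l — minimal
piece 1:k — minimal
piece 2:m rests on {0:l}
piece 3:k rests on {1:k}
piece 4:k rests on {3:k}
piece 5:k rests on {4:k}
piece 6:l rests on {2:m}
piece 7:l rests on {6:l}
minimal pieces: {0:l, 1:k}
ways to finish when only these pieces remain (= sum over removing one remaining piece with nothing left below it):
  1 left: {5}→1  {7}→1
  2 left: {4,5}→1  {5,7}→2  {6,7}→1
  3 left: {2,6,7}→1  {3,4,5}→1  {4,5,7}→3  {5,6,7}→3
  4 left: {0,2,6,7}→1  {1,3,4,5}→1  {2,5,6,7}→4  {3,4,5,7}→4  {4,5,6,7}→6
  5 left: {0,2,5,6,7}→5  {1,3,4,5,7}→5  {2,4,5,6,7}→10  {3,4,5,6,7}→10
  6 left: {0,2,4,5,6,7}→15  {1,3,4,5,6,7}→15  {2,3,4,5,6,7}→20
  placing 0:l first → 35 extensions
  placing 1:k first → 35 extensions
total linear extensions = 70

70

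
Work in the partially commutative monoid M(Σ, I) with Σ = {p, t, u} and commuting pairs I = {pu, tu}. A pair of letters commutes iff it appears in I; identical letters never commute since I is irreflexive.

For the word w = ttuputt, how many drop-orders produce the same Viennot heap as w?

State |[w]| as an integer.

0(t) covers ∅
1(t) covers 0:t
2(u) covers ∅
3(p) covers 1:t
4(u) covers 2:u
5(t) covers 3:p
6(t) covers 5:t
floor of heap: 0:t, 2:u
completions by unplaced set U, small U first (add the entries for U minus each lowest piece of U):
  |U|=1: {4}:1  {6}:1
  |U|=2: {2,4}:1  {4,6}:2  {5,6}:1
  |U|=3: {2,4,6}:3  {3,5,6}:1  {4,5,6}:3
  |U|=4: {1,3,5,6}:1  {2,4,5,6}:6  {3,4,5,6}:4
  |U|=5: {0,1,3,5,6}:1  {1,3,4,5,6}:5  {2,3,4,5,6}:10
  start at 0(t): 15
  start at 2(u): 6
sum over floor = 21

21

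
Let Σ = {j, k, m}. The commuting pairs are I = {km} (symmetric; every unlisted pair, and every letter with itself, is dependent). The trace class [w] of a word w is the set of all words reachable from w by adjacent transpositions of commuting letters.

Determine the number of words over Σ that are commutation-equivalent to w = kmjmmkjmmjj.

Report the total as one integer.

6

drop 0:k onto floor
drop 1:m onto floor
drop 2:j onto {0:k, 1:m}
drop 3:m onto {2:j}
drop 4:m onto {3:m}
drop 5:k onto {2:j}
drop 6:j onto {4:m, 5:k}
drop 7:m onto {6:j}
drop 8:m onto {7:m}
drop 9:j onto {8:m}
drop 10:j onto {9:j}
ground layer = {0:k, 1:m}
drop-orders for the pieces not yet dropped (sum over which currently-grounded one goes next):
  1 to go: {10} 1
  2 to go: {9,10} 1
  3 to go: {8,9,10} 1
  4 to go: {7,8,9,10} 1
  5 to go: {6,7,8,9,10} 1
  6 to go: {4,6,7,8,9,10} 1  {5,6,7,8,9,10} 1
  7 to go: {3,4,6,7,8,9,10} 1  {4,5,6,7,8,9,10} 2
  8 to go: {3,4,5,6,7,8,9,10} 3
  9 to go: {2,3,4,5,6,7,8,9,10} 3
  if 0:k drops first: 3 orders
  if 1:m drops first: 3 orders
heap linearizations: 6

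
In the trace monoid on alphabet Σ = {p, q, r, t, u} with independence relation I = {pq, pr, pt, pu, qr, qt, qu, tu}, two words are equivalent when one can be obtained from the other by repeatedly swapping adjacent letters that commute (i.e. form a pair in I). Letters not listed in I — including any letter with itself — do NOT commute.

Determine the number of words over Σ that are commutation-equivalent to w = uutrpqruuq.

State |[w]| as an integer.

1080

drop 0:u onto floor
drop 1:u onto {0:u}
drop 2:t onto floor
drop 3:r onto {1:u, 2:t}
drop 4:p onto floor
drop 5:q onto floor
drop 6:r onto {3:r}
drop 7:u onto {6:r}
drop 8:u onto {7:u}
drop 9:q onto {5:q}
ground layer = {0:u, 2:t, 4:p, 5:q}
drop-orders for the pieces not yet dropped (sum over which currently-grounded one goes next):
  1 to go: {4} 1  {8} 1  {9} 1
  2 to go: {4,8} 2  {4,9} 2  {5,9} 1  {7,8} 1  {8,9} 2
  3 to go: {4,5,9} 3  {4,7,8} 3  {4,8,9} 6  {5,8,9} 3  {6,7,8} 1  {7,8,9} 3
  4 to go: {3,6,7,8} 1  {4,5,8,9} 12  {4,6,7,8} 4  {4,7,8,9} 12  {5,7,8,9} 6  {6,7,8,9} 4
  5 to go: {1,3,6,7,8} 1  {2,3,6,7,8} 1  {3,4,6,7,8} 5  {3,6,7,8,9} 5  {4,5,7,8,9} 30  {4,6,7,8,9} 20  {5,6,7,8,9} 10
  6 to go: {0,1,3,6,7,8} 1  {1,2,3,6,7,8} 2  {1,3,4,6,7,8} 6  {1,3,6,7,8,9} 6  {2,3,4,6,7,8} 6  {2,3,6,7,8,9} 6  {3,4,6,7,8,9} 30  {3,5,6,7,8,9} 15  {4,5,6,7,8,9} 60
  7 to go: {0,1,2,3,6,7,8} 3  {0,1,3,4,6,7,8} 7  {0,1,3,6,7,8,9} 7  {1,2,3,4,6,7,8} 14  {1,2,3,6,7,8,9} 14  {1,3,4,6,7,8,9} 42  {1,3,5,6,7,8,9} 21  {2,3,4,6,7,8,9} 42  {2,3,5,6,7,8,9} 21  {3,4,5,6,7,8,9} 105
  8 to go: {0,1,2,3,4,6,7,8} 24  {0,1,2,3,6,7,8,9} 24  {0,1,3,4,6,7,8,9} 56  {0,1,3,5,6,7,8,9} 28  {1,2,3,4,6,7,8,9} 112  {1,2,3,5,6,7,8,9} 56  {1,3,4,5,6,7,8,9} 168  {2,3,4,5,6,7,8,9} 168
  if 0:u drops first: 504 orders
  if 2:t drops first: 252 orders
  if 4:p drops first: 108 orders
  if 5:q drops first: 216 orders
heap linearizations: 1080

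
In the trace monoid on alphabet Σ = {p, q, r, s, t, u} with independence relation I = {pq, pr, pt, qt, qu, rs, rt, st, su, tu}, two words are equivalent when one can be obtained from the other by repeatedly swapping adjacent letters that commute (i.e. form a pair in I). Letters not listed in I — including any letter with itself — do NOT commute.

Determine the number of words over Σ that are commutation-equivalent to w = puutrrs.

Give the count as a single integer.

35

drop 0:p onto floor
drop 1:u onto {0:p}
drop 2:u onto {1:u}
drop 3:t onto floor
drop 4:r onto {2:u}
drop 5:r onto {4:r}
drop 6:s onto {0:p}
ground layer = {0:p, 3:t}
drop-orders for the pieces not yet dropped (sum over which currently-grounded one goes next):
  1 to go: {3} 1  {5} 1  {6} 1
  2 to go: {3,5} 2  {3,6} 2  {4,5} 1  {5,6} 2
  3 to go: {2,4,5} 1  {3,4,5} 3  {3,5,6} 6  {4,5,6} 3
  4 to go: {1,2,4,5} 1  {2,3,4,5} 4  {2,4,5,6} 4  {3,4,5,6} 12
  5 to go: {1,2,3,4,5} 5  {1,2,4,5,6} 5  {2,3,4,5,6} 20
  if 0:p drops first: 30 orders
  if 3:t drops first: 5 orders
heap linearizations: 35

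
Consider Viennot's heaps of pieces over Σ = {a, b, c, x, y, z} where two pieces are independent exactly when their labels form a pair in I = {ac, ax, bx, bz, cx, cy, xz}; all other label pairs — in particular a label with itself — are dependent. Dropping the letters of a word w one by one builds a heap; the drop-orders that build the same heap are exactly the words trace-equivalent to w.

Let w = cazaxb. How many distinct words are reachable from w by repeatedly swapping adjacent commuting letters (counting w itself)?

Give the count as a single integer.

12

#0=c has no predecessor
#1=a has no predecessor
#2=z depends on [0:c, 1:a]
#3=a depends on [2:z]
#4=x has no predecessor
#5=b depends on [3:a]
sources: [0:c, 1:a, 4:x]
N(rest) = Σ N(rest − s) over sources s of rest; N(one piece) = 1:
  size 1 → [4]=1  [5]=1
  size 2 → [3,5]=1  [4,5]=2
  size 3 → [2,3,5]=1  [3,4,5]=3
  size 4 → [0,2,3,5]=1  [1,2,3,5]=1  [2,3,4,5]=4
  first=0(c) contributes 5
  first=1(a) contributes 5
  first=4(x) contributes 2
|[w]| = 12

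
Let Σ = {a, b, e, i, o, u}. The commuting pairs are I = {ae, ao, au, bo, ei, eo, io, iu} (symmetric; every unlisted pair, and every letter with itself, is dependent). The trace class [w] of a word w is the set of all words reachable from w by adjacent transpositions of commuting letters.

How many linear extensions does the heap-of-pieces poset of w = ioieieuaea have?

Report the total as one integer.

drop 0:i onto floor
drop 1:o onto floor
drop 2:i onto {0:i}
drop 3:e onto floor
drop 4:i onto {2:i}
drop 5:e onto {3:e}
drop 6:u onto {1:o, 5:e}
drop 7:a onto {4:i}
drop 8:e onto {6:u}
drop 9:a onto {7:a}
ground layer = {0:i, 1:o, 3:e}
drop-orders for the pieces not yet dropped (sum over which currently-grounded one goes next):
  1 to go: {8} 1  {9} 1
  2 to go: {6,8} 1  {7,9} 1  {8,9} 2
  3 to go: {1,6,8} 1  {4,7,9} 1  {5,6,8} 1  {6,8,9} 3  {7,8,9} 3
  4 to go: {1,5,6,8} 2  {1,6,8,9} 4  {2,4,7,9} 1  {3,5,6,8} 1  {4,7,8,9} 4  {5,6,8,9} 4  {6,7,8,9} 6
  5 to go: {0,2,4,7,9} 1  {1,3,5,6,8} 3  {1,5,6,8,9} 10  {1,6,7,8,9} 10  {2,4,7,8,9} 5  {3,5,6,8,9} 5  {4,6,7,8,9} 10  {5,6,7,8,9} 10
  6 to go: {0,2,4,7,8,9} 6  {1,3,5,6,8,9} 18  {1,4,6,7,8,9} 20  {1,5,6,7,8,9} 30  {2,4,6,7,8,9} 15  {3,5,6,7,8,9} 15  {4,5,6,7,8,9} 20
  7 to go: {0,2,4,6,7,8,9} 21  {1,2,4,6,7,8,9} 35  {1,3,5,6,7,8,9} 63  {1,4,5,6,7,8,9} 70  {2,4,5,6,7,8,9} 35  {3,4,5,6,7,8,9} 35
  8 to go: {0,1,2,4,6,7,8,9} 56  {0,2,4,5,6,7,8,9} 56  {1,2,4,5,6,7,8,9} 140  {1,3,4,5,6,7,8,9} 168  {2,3,4,5,6,7,8,9} 70
  if 0:i drops first: 378 orders
  if 1:o drops first: 126 orders
  if 3:e drops first: 252 orders
heap linearizations: 756

756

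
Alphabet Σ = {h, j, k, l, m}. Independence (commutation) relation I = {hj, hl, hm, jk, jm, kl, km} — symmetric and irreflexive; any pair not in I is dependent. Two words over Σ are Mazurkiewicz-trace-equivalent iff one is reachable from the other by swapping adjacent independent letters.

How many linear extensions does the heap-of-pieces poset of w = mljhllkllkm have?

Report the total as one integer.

drop 0:m onto floor
drop 1:l onto {0:m}
drop 2:j onto {1:l}
drop 3:h onto floor
drop 4:l onto {2:j}
drop 5:l onto {4:l}
drop 6:k onto {3:h}
drop 7:l onto {5:l}
drop 8:l onto {7:l}
drop 9:k onto {6:k}
drop 10:m onto {8:l}
ground layer = {0:m, 3:h}
drop-orders for the pieces not yet dropped (sum over which currently-grounded one goes next):
  1 to go: {9} 1  {10} 1
  2 to go: {6,9} 1  {8,10} 1  {9,10} 2
  3 to go: {3,6,9} 1  {6,9,10} 3  {7,8,10} 1  {8,9,10} 3
  4 to go: {3,6,9,10} 4  {5,7,8,10} 1  {6,8,9,10} 6  {7,8,9,10} 4
  5 to go: {3,6,8,9,10} 10  {4,5,7,8,10} 1  {5,7,8,9,10} 5  {6,7,8,9,10} 10
  6 to go: {2,4,5,7,8,10} 1  {3,6,7,8,9,10} 20  {4,5,7,8,9,10} 6  {5,6,7,8,9,10} 15
  7 to go: {1,2,4,5,7,8,10} 1  {2,4,5,7,8,9,10} 7  {3,5,6,7,8,9,10} 35  {4,5,6,7,8,9,10} 21
  8 to go: {0,1,2,4,5,7,8,10} 1  {1,2,4,5,7,8,9,10} 8  {2,4,5,6,7,8,9,10} 28  {3,4,5,6,7,8,9,10} 56
  9 to go: {0,1,2,4,5,7,8,9,10} 9  {1,2,4,5,6,7,8,9,10} 36  {2,3,4,5,6,7,8,9,10} 84
  if 0:m drops first: 120 orders
  if 3:h drops first: 45 orders
heap linearizations: 165

165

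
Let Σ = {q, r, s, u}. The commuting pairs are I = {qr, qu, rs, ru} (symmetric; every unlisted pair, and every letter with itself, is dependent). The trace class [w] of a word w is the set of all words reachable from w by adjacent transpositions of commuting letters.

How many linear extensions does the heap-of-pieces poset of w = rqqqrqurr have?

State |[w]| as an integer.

630

#0=r has no predecessor
#1=q has no predecessor
#2=q depends on [1:q]
#3=q depends on [2:q]
#4=r depends on [0:r]
#5=q depends on [3:q]
#6=u has no predecessor
#7=r depends on [4:r]
#8=r depends on [7:r]
sources: [0:r, 1:q, 6:u]
N(rest) = Σ N(rest − s) over sources s of rest; N(one piece) = 1:
  size 1 → [5]=1  [6]=1  [8]=1
  size 2 → [3,5]=1  [5,6]=2  [5,8]=2  [6,8]=2  [7,8]=1
  size 3 → [2,3,5]=1  [3,5,6]=3  [3,5,8]=3  [4,7,8]=1  [5,6,8]=6  [5,7,8]=3  [6,7,8]=3
  size 4 → [0,4,7,8]=1  [1,2,3,5]=1  [2,3,5,6]=4  [2,3,5,8]=4  [3,5,6,8]=12  [3,5,7,8]=6  [4,5,7,8]=4  [4,6,7,8]=4  [5,6,7,8]=12
  size 5 → [0,4,5,7,8]=5  [0,4,6,7,8]=5  [1,2,3,5,6]=5  [1,2,3,5,8]=5  [2,3,5,6,8]=20  [2,3,5,7,8]=10  [3,4,5,7,8]=10  [3,5,6,7,8]=30  [4,5,6,7,8]=20
  size 6 → [0,3,4,5,7,8]=15  [0,4,5,6,7,8]=30  [1,2,3,5,6,8]=30  [1,2,3,5,7,8]=15  [2,3,4,5,7,8]=20  [2,3,5,6,7,8]=60  [3,4,5,6,7,8]=60
  size 7 → [0,2,3,4,5,7,8]=35  [0,3,4,5,6,7,8]=105  [1,2,3,4,5,7,8]=35  [1,2,3,5,6,7,8]=105  [2,3,4,5,6,7,8]=140
  first=0(r) contributes 280
  first=1(q) contributes 280
  first=6(u) contributes 70
|[w]| = 630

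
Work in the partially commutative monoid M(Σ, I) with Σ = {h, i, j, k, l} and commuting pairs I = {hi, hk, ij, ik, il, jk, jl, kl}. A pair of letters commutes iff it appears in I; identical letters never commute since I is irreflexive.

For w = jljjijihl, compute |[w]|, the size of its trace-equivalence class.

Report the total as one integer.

piece 0:j — minimal
piece 1:l — minimal
piece 2:j rests on {0:j}
piece 3:j rests on {2:j}
piece 4:i — minimal
piece 5:j rests on {3:j}
piece 6:i rests on {4:i}
piece 7:h rests on {1:l, 5:j}
piece 8:l rests on {7:h}
minimal pieces: {0:j, 1:l, 4:i}
ways to finish when only these pieces remain (= sum over removing one remaining piece with nothing left below it):
  1 left: {6}→1  {8}→1
  2 left: {4,6}→1  {6,8}→2  {7,8}→1
  3 left: {1,7,8}→1  {4,6,8}→3  {5,7,8}→1  {6,7,8}→3
  4 left: {1,5,7,8}→2  {1,6,7,8}→4  {3,5,7,8}→1  {4,6,7,8}→6  {5,6,7,8}→4
  5 left: {1,3,5,7,8}→3  {1,4,6,7,8}→10  {1,5,6,7,8}→10  {2,3,5,7,8}→1  {3,5,6,7,8}→5  {4,5,6,7,8}→10
  6 left: {0,2,3,5,7,8}→1  {1,2,3,5,7,8}→4  {1,3,5,6,7,8}→18  {1,4,5,6,7,8}→30  {2,3,5,6,7,8}→6  {3,4,5,6,7,8}→15
  7 left: {0,1,2,3,5,7,8}→5  {0,2,3,5,6,7,8}→7  {1,2,3,5,6,7,8}→28  {1,3,4,5,6,7,8}→63  {2,3,4,5,6,7,8}→21
  placing 0:j first → 112 extensions
  placing 1:l first → 28 extensions
  placing 4:i first → 40 extensions
total linear extensions = 180

180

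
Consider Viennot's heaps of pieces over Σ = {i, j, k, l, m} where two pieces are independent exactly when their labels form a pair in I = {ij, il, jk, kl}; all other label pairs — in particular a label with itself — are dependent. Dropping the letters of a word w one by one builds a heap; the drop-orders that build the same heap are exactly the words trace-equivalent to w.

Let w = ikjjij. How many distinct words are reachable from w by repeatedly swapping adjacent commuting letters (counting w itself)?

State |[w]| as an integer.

0(i) covers ∅
1(k) covers 0:i
2(j) covers ∅
3(j) covers 2:j
4(i) covers 1:k
5(j) covers 3:j
floor of heap: 0:i, 2:j
completions by unplaced set U, small U first (add the entries for U minus each lowest piece of U):
  |U|=1: {4}:1  {5}:1
  |U|=2: {1,4}:1  {3,5}:1  {4,5}:2
  |U|=3: {0,1,4}:1  {1,4,5}:3  {2,3,5}:1  {3,4,5}:3
  |U|=4: {0,1,4,5}:4  {1,3,4,5}:6  {2,3,4,5}:4
  start at 0(i): 10
  start at 2(j): 10
sum over floor = 20

20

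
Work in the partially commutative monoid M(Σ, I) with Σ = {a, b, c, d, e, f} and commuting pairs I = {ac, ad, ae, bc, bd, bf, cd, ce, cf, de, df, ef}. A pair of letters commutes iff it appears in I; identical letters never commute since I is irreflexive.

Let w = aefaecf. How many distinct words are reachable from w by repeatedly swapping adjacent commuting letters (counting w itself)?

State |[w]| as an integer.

105

#0=a has no predecessor
#1=e has no predecessor
#2=f depends on [0:a]
#3=a depends on [2:f]
#4=e depends on [1:e]
#5=c has no predecessor
#6=f depends on [3:a]
sources: [0:a, 1:e, 5:c]
N(rest) = Σ N(rest − s) over sources s of rest; N(one piece) = 1:
  size 1 → [4]=1  [5]=1  [6]=1
  size 2 → [1,4]=1  [3,6]=1  [4,5]=2  [4,6]=2  [5,6]=2
  size 3 → [1,4,5]=3  [1,4,6]=3  [2,3,6]=1  [3,4,6]=3  [3,5,6]=3  [4,5,6]=6
  size 4 → [0,2,3,6]=1  [1,3,4,6]=6  [1,4,5,6]=12  [2,3,4,6]=4  [2,3,5,6]=4  [3,4,5,6]=12
  size 5 → [0,2,3,4,6]=5  [0,2,3,5,6]=5  [1,2,3,4,6]=10  [1,3,4,5,6]=30  [2,3,4,5,6]=20
  first=0(a) contributes 60
  first=1(e) contributes 30
  first=5(c) contributes 15
|[w]| = 105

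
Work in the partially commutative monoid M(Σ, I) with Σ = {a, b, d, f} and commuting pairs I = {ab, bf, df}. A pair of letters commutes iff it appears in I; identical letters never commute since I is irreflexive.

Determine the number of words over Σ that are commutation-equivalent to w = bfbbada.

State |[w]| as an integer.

10

drop 0:b onto floor
drop 1:f onto floor
drop 2:b onto {0:b}
drop 3:b onto {2:b}
drop 4:a onto {1:f}
drop 5:d onto {3:b, 4:a}
drop 6:a onto {5:d}
ground layer = {0:b, 1:f}
drop-orders for the pieces not yet dropped (sum over which currently-grounded one goes next):
  1 to go: {6} 1
  2 to go: {5,6} 1
  3 to go: {3,5,6} 1  {4,5,6} 1
  4 to go: {1,4,5,6} 1  {2,3,5,6} 1  {3,4,5,6} 2
  5 to go: {0,2,3,5,6} 1  {1,3,4,5,6} 3  {2,3,4,5,6} 3
  if 0:b drops first: 6 orders
  if 1:f drops first: 4 orders
heap linearizations: 10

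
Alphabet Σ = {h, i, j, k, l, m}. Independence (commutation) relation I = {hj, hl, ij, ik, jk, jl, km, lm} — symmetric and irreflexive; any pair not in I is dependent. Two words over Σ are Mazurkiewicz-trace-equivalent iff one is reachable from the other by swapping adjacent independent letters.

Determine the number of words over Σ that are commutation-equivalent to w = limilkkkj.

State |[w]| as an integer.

piece 0:l — minimal
piece 1:i rests on {0:l}
piece 2:m rests on {1:i}
piece 3:i rests on {2:m}
piece 4:l rests on {3:i}
piece 5:k rests on {4:l}
piece 6:k rests on {5:k}
piece 7:k rests on {6:k}
piece 8:j rests on {2:m}
minimal pieces: {0:l}
ways to finish when only these pieces remain (= sum over removing one remaining piece with nothing left below it):
  1 left: {7}→1  {8}→1
  2 left: {6,7}→1  {7,8}→2
  3 left: {5,6,7}→1  {6,7,8}→3
  4 left: {4,5,6,7}→1  {5,6,7,8}→4
  5 left: {3,4,5,6,7}→1  {4,5,6,7,8}→5
  6 left: {3,4,5,6,7,8}→6
  7 left: {2,3,4,5,6,7,8}→6
  placing 0:l first → 6 extensions

6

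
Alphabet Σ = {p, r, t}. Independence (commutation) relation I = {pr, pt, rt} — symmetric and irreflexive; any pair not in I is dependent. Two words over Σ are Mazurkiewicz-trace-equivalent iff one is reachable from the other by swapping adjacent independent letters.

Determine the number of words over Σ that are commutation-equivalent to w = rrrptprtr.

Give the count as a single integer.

756

0(r) covers ∅
1(r) covers 0:r
2(r) covers 1:r
3(p) covers ∅
4(t) covers ∅
5(p) covers 3:p
6(r) covers 2:r
7(t) covers 4:t
8(r) covers 6:r
floor of heap: 0:r, 3:p, 4:t
completions by unplaced set U, small U first (add the entries for U minus each lowest piece of U):
  |U|=1: {5}:1  {7}:1  {8}:1
  |U|=2: {3,5}:1  {4,7}:1  {5,7}:2  {5,8}:2  {6,8}:1  {7,8}:2
  |U|=3: {2,6,8}:1  {3,5,7}:3  {3,5,8}:3  {4,5,7}:3  {4,7,8}:3  {5,6,8}:3  {5,7,8}:6  {6,7,8}:3
  |U|=4: {1,2,6,8}:1  {2,5,6,8}:4  {2,6,7,8}:4  {3,4,5,7}:6  {3,5,6,8}:6  {3,5,7,8}:12  {4,5,7,8}:12  {4,6,7,8}:6  {5,6,7,8}:12
  |U|=5: {0,1,2,6,8}:1  {1,2,5,6,8}:5  {1,2,6,7,8}:5  {2,3,5,6,8}:10  {2,4,6,7,8}:10  {2,5,6,7,8}:20  {3,4,5,7,8}:30  {3,5,6,7,8}:30  {4,5,6,7,8}:30
  |U|=6: {0,1,2,5,6,8}:6  {0,1,2,6,7,8}:6  {1,2,3,5,6,8}:15  {1,2,4,6,7,8}:15  {1,2,5,6,7,8}:30  {2,3,5,6,7,8}:60  {2,4,5,6,7,8}:60  {3,4,5,6,7,8}:90
  |U|=7: {0,1,2,3,5,6,8}:21  {0,1,2,4,6,7,8}:21  {0,1,2,5,6,7,8}:42  {1,2,3,5,6,7,8}:105  {1,2,4,5,6,7,8}:105  {2,3,4,5,6,7,8}:210
  start at 0(r): 420
  start at 3(p): 168
  start at 4(t): 168
sum over floor = 756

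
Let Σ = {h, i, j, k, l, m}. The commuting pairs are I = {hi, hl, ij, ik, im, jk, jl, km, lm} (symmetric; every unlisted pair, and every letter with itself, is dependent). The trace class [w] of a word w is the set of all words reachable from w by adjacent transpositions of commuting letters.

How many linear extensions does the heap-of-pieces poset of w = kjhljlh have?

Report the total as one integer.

#0=k has no predecessor
#1=j has no predecessor
#2=h depends on [0:k, 1:j]
#3=l depends on [0:k]
#4=j depends on [2:h]
#5=l depends on [3:l]
#6=h depends on [4:j]
sources: [0:k, 1:j]
N(rest) = Σ N(rest − s) over sources s of rest; N(one piece) = 1:
  size 1 → [5]=1  [6]=1
  size 2 → [3,5]=1  [4,6]=1  [5,6]=2
  size 3 → [2,4,6]=1  [3,5,6]=3  [4,5,6]=3
  size 4 → [1,2,4,6]=1  [2,4,5,6]=4  [3,4,5,6]=6
  size 5 → [1,2,4,5,6]=5  [2,3,4,5,6]=10
  first=0(k) contributes 15
  first=1(j) contributes 10
|[w]| = 25

25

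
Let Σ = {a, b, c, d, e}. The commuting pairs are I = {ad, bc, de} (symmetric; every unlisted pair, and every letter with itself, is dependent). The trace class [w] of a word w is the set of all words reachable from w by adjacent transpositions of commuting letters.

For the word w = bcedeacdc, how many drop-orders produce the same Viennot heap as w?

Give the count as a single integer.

drop 0:b onto floor
drop 1:c onto floor
drop 2:e onto {0:b, 1:c}
drop 3:d onto {0:b, 1:c}
drop 4:e onto {2:e}
drop 5:a onto {4:e}
drop 6:c onto {3:d, 5:a}
drop 7:d onto {6:c}
drop 8:c onto {7:d}
ground layer = {0:b, 1:c}
drop-orders for the pieces not yet dropped (sum over which currently-grounded one goes next):
  1 to go: {8} 1
  2 to go: {7,8} 1
  3 to go: {6,7,8} 1
  4 to go: {3,6,7,8} 1  {5,6,7,8} 1
  5 to go: {3,5,6,7,8} 2  {4,5,6,7,8} 1
  6 to go: {2,4,5,6,7,8} 1  {3,4,5,6,7,8} 3
  7 to go: {2,3,4,5,6,7,8} 4
  if 0:b drops first: 4 orders
  if 1:c drops first: 4 orders
heap linearizations: 8

8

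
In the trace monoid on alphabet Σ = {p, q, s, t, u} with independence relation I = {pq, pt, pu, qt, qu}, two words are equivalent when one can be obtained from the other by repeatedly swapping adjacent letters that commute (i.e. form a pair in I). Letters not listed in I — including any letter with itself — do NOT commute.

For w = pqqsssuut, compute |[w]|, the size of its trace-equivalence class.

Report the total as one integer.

drop 0:p onto floor
drop 1:q onto floor
drop 2:q onto {1:q}
drop 3:s onto {0:p, 2:q}
drop 4:s onto {3:s}
drop 5:s onto {4:s}
drop 6:u onto {5:s}
drop 7:u onto {6:u}
drop 8:t onto {7:u}
ground layer = {0:p, 1:q}
drop-orders for the pieces not yet dropped (sum over which currently-grounded one goes next):
  1 to go: {8} 1
  2 to go: {7,8} 1
  3 to go: {6,7,8} 1
  4 to go: {5,6,7,8} 1
  5 to go: {4,5,6,7,8} 1
  6 to go: {3,4,5,6,7,8} 1
  7 to go: {0,3,4,5,6,7,8} 1  {2,3,4,5,6,7,8} 1
  if 0:p drops first: 1 orders
  if 1:q drops first: 2 orders
heap linearizations: 3

3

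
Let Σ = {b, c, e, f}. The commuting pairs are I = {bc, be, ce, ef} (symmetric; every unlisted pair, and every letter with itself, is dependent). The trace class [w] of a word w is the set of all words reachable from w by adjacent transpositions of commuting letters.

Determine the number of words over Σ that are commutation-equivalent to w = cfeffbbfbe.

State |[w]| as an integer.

piece 0:c — minimal
piece 1:f rests on {0:c}
piece 2:e — minimal
piece 3:f rests on {1:f}
piece 4:f rests on {3:f}
piece 5:b rests on {4:f}
piece 6:b rests on {5:b}
piece 7:f rests on {6:b}
piece 8:b rests on {7:f}
piece 9:e rests on {2:e}
minimal pieces: {0:c, 2:e}
ways to finish when only these pieces remain (= sum over removing one remaining piece with nothing left below it):
  1 left: {8}→1  {9}→1
  2 left: {2,9}→1  {7,8}→1  {8,9}→2
  3 left: {2,8,9}→3  {6,7,8}→1  {7,8,9}→3
  4 left: {2,7,8,9}→6  {5,6,7,8}→1  {6,7,8,9}→4
  5 left: {2,6,7,8,9}→10  {4,5,6,7,8}→1  {5,6,7,8,9}→5
  6 left: {2,5,6,7,8,9}→15  {3,4,5,6,7,8}→1  {4,5,6,7,8,9}→6
  7 left: {1,3,4,5,6,7,8}→1  {2,4,5,6,7,8,9}→21  {3,4,5,6,7,8,9}→7
  8 left: {0,1,3,4,5,6,7,8}→1  {1,3,4,5,6,7,8,9}→8  {2,3,4,5,6,7,8,9}→28
  placing 0:c first → 36 extensions
  placing 2:e first → 9 extensions
total linear extensions = 45

45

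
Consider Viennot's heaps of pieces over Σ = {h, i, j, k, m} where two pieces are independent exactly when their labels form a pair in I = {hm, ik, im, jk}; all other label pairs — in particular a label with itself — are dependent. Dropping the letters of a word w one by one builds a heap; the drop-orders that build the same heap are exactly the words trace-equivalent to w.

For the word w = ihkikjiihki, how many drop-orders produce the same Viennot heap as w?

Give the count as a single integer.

piece 0:i — minimal
piece 1:h rests on {0:i}
piece 2:k rests on {1:h}
piece 3:i rests on {1:h}
piece 4:k rests on {2:k}
piece 5:j rests on {3:i}
piece 6:i rests on {5:j}
piece 7:i rests on {6:i}
piece 8:h rests on {4:k, 7:i}
piece 9:k rests on {8:h}
piece 10:i rests on {8:h}
minimal pieces: {0:i}
ways to finish when only these pieces remain (= sum over removing one remaining piece with nothing left below it):
  1 left: {9}→1  {10}→1
  2 left: {9,10}→2
  3 left: {8,9,10}→2
  4 left: {4,8,9,10}→2  {7,8,9,10}→2
  5 left: {2,4,8,9,10}→2  {4,7,8,9,10}→4  {6,7,8,9,10}→2
  6 left: {2,4,7,8,9,10}→6  {4,6,7,8,9,10}→6  {5,6,7,8,9,10}→2
  7 left: {2,4,6,7,8,9,10}→12  {3,5,6,7,8,9,10}→2  {4,5,6,7,8,9,10}→8
  8 left: {2,4,5,6,7,8,9,10}→20  {3,4,5,6,7,8,9,10}→10
  9 left: {2,3,4,5,6,7,8,9,10}→30
  placing 0:i first → 30 extensions

30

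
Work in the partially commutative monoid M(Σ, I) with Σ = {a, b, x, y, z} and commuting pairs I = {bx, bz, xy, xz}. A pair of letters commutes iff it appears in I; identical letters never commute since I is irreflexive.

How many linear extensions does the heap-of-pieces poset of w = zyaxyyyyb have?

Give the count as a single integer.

#0=z has no predecessor
#1=y depends on [0:z]
#2=a depends on [1:y]
#3=x depends on [2:a]
#4=y depends on [2:a]
#5=y depends on [4:y]
#6=y depends on [5:y]
#7=y depends on [6:y]
#8=b depends on [7:y]
sources: [0:z]
N(rest) = Σ N(rest − s) over sources s of rest; N(one piece) = 1:
  size 1 → [3]=1  [8]=1
  size 2 → [3,8]=2  [7,8]=1
  size 3 → [3,7,8]=3  [6,7,8]=1
  size 4 → [3,6,7,8]=4  [5,6,7,8]=1
  size 5 → [3,5,6,7,8]=5  [4,5,6,7,8]=1
  size 6 → [3,4,5,6,7,8]=6
  size 7 → [2,3,4,5,6,7,8]=6
  first=0(z) contributes 6

6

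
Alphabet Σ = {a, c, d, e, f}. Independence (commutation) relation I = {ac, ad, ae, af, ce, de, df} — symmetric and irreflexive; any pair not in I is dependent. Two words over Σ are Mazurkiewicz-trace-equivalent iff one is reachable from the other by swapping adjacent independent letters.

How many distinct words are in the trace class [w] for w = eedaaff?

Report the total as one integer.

#0=e has no predecessor
#1=e depends on [0:e]
#2=d has no predecessor
#3=a has no predecessor
#4=a depends on [3:a]
#5=f depends on [1:e]
#6=f depends on [5:f]
sources: [0:e, 2:d, 3:a]
N(rest) = Σ N(rest − s) over sources s of rest; N(one piece) = 1:
  size 1 → [2]=1  [4]=1  [6]=1
  size 2 → [2,4]=2  [2,6]=2  [3,4]=1  [4,6]=2  [5,6]=1
  size 3 → [1,5,6]=1  [2,3,4]=3  [2,4,6]=6  [2,5,6]=3  [3,4,6]=3  [4,5,6]=3
  size 4 → [0,1,5,6]=1  [1,2,5,6]=4  [1,4,5,6]=4  [2,3,4,6]=12  [2,4,5,6]=12  [3,4,5,6]=6
  size 5 → [0,1,2,5,6]=5  [0,1,4,5,6]=5  [1,2,4,5,6]=20  [1,3,4,5,6]=10  [2,3,4,5,6]=30
  first=0(e) contributes 60
  first=2(d) contributes 15
  first=3(a) contributes 30
|[w]| = 105

105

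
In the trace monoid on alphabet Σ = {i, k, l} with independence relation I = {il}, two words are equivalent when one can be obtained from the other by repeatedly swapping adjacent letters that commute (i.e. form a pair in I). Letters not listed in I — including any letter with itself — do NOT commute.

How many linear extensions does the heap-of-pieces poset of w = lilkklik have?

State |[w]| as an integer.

6

#0=l has no predecessor
#1=i has no predecessor
#2=l depends on [0:l]
#3=k depends on [1:i, 2:l]
#4=k depends on [3:k]
#5=l depends on [4:k]
#6=i depends on [4:k]
#7=k depends on [5:l, 6:i]
sources: [0:l, 1:i]
N(rest) = Σ N(rest − s) over sources s of rest; N(one piece) = 1:
  size 1 → [7]=1
  size 2 → [5,7]=1  [6,7]=1
  size 3 → [5,6,7]=2
  size 4 → [4,5,6,7]=2
  size 5 → [3,4,5,6,7]=2
  size 6 → [1,3,4,5,6,7]=2  [2,3,4,5,6,7]=2
  first=0(l) contributes 4
  first=1(i) contributes 2
|[w]| = 6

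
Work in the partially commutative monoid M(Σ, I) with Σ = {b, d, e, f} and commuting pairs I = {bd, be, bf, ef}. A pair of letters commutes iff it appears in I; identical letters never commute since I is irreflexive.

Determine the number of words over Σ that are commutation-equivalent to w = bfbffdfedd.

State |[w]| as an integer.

90

0(b) covers ∅
1(f) covers ∅
2(b) covers 0:b
3(f) covers 1:f
4(f) covers 3:f
5(d) covers 4:f
6(f) covers 5:d
7(e) covers 5:d
8(d) covers 6:f, 7:e
9(d) covers 8:d
floor of heap: 0:b, 1:f
completions by unplaced set U, small U first (add the entries for U minus each lowest piece of U):
  |U|=1: {2}:1  {9}:1
  |U|=2: {0,2}:1  {2,9}:2  {8,9}:1
  |U|=3: {0,2,9}:3  {2,8,9}:3  {6,8,9}:1  {7,8,9}:1
  |U|=4: {0,2,8,9}:6  {2,6,8,9}:4  {2,7,8,9}:4  {6,7,8,9}:2
  |U|=5: {0,2,6,8,9}:10  {0,2,7,8,9}:10  {2,6,7,8,9}:10  {5,6,7,8,9}:2
  |U|=6: {0,2,6,7,8,9}:30  {2,5,6,7,8,9}:12  {4,5,6,7,8,9}:2
  |U|=7: {0,2,5,6,7,8,9}:42  {2,4,5,6,7,8,9}:14  {3,4,5,6,7,8,9}:2
  |U|=8: {0,2,4,5,6,7,8,9}:56  {1,3,4,5,6,7,8,9}:2  {2,3,4,5,6,7,8,9}:16
  start at 0(b): 18
  start at 1(f): 72
sum over floor = 90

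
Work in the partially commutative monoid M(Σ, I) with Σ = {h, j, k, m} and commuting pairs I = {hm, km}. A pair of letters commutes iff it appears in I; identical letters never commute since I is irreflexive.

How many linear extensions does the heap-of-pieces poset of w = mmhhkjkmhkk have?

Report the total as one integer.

#0=m has no predecessor
#1=m depends on [0:m]
#2=h has no predecessor
#3=h depends on [2:h]
#4=k depends on [3:h]
#5=j depends on [1:m, 4:k]
#6=k depends on [5:j]
#7=m depends on [5:j]
#8=h depends on [6:k]
#9=k depends on [8:h]
#10=k depends on [9:k]
sources: [0:m, 2:h]
N(rest) = Σ N(rest − s) over sources s of rest; N(one piece) = 1:
  size 1 → [7]=1  [10]=1
  size 2 → [7,10]=2  [9,10]=1
  size 3 → [7,9,10]=3  [8,9,10]=1
  size 4 → [6,8,9,10]=1  [7,8,9,10]=4
  size 5 → [6,7,8,9,10]=5
  size 6 → [5,6,7,8,9,10]=5
  size 7 → [1,5,6,7,8,9,10]=5  [4,5,6,7,8,9,10]=5
  size 8 → [0,1,5,6,7,8,9,10]=5  [1,4,5,6,7,8,9,10]=10  [3,4,5,6,7,8,9,10]=5
  size 9 → [0,1,4,5,6,7,8,9,10]=15  [1,3,4,5,6,7,8,9,10]=15  [2,3,4,5,6,7,8,9,10]=5
  first=0(m) contributes 20
  first=2(h) contributes 30
|[w]| = 50

50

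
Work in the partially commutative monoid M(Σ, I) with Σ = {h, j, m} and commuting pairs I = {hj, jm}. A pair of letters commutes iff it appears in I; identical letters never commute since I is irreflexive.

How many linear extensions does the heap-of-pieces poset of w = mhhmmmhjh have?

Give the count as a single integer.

piece 0:m — minimal
piece 1:h rests on {0:m}
piece 2:h rests on {1:h}
piece 3:m rests on {2:h}
piece 4:m rests on {3:m}
piece 5:m rests on {4:m}
piece 6:h rests on {5:m}
piece 7:j — minimal
piece 8:h rests on {6:h}
minimal pieces: {0:m, 7:j}
ways to finish when only these pieces remain (= sum over removing one remaining piece with nothing left below it):
  1 left: {7}→1  {8}→1
  2 left: {6,8}→1  {7,8}→2
  3 left: {5,6,8}→1  {6,7,8}→3
  4 left: {4,5,6,8}→1  {5,6,7,8}→4
  5 left: {3,4,5,6,8}→1  {4,5,6,7,8}→5
  6 left: {2,3,4,5,6,8}→1  {3,4,5,6,7,8}→6
  7 left: {1,2,3,4,5,6,8}→1  {2,3,4,5,6,7,8}→7
  placing 0:m first → 8 extensions
  placing 7:j first → 1 extensions
total linear extensions = 9

9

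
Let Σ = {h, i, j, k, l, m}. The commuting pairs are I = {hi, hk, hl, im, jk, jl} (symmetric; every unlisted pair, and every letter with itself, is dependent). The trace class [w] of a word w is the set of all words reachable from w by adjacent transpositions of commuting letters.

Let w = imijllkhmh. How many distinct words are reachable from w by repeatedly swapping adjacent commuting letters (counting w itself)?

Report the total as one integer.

30

piece 0:i — minimal
piece 1:m — minimal
piece 2:i rests on {0:i}
piece 3:j rests on {1:m, 2:i}
piece 4:l rests on {1:m, 2:i}
piece 5:l rests on {4:l}
piece 6:k rests on {5:l}
piece 7:h rests on {3:j}
piece 8:m rests on {6:k, 7:h}
piece 9:h rests on {8:m}
minimal pieces: {0:i, 1:m}
ways to finish when only these pieces remain (= sum over removing one remaining piece with nothing left below it):
  1 left: {9}→1
  2 left: {8,9}→1
  3 left: {6,8,9}→1  {7,8,9}→1
  4 left: {3,7,8,9}→1  {5,6,8,9}→1  {6,7,8,9}→2
  5 left: {3,6,7,8,9}→3  {4,5,6,8,9}→1  {5,6,7,8,9}→3
  6 left: {3,5,6,7,8,9}→6  {4,5,6,7,8,9}→4
  7 left: {3,4,5,6,7,8,9}→10
  8 left: {1,3,4,5,6,7,8,9}→10  {2,3,4,5,6,7,8,9}→10
  placing 0:i first → 20 extensions
  placing 1:m first → 10 extensions
total linear extensions = 30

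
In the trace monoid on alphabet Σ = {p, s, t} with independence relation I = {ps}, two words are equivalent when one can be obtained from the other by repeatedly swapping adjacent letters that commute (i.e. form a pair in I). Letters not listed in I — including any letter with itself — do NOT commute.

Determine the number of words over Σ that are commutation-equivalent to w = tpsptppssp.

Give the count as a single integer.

0(t) covers ∅
1(p) covers 0:t
2(s) covers 0:t
3(p) covers 1:p
4(t) covers 2:s, 3:p
5(p) covers 4:t
6(p) covers 5:p
7(s) covers 4:t
8(s) covers 7:s
9(p) covers 6:p
floor of heap: 0:t
completions by unplaced set U, small U first (add the entries for U minus each lowest piece of U):
  |U|=1: {8}:1  {9}:1
  |U|=2: {6,9}:1  {7,8}:1  {8,9}:2
  |U|=3: {5,6,9}:1  {6,8,9}:3  {7,8,9}:3
  |U|=4: {5,6,8,9}:4  {6,7,8,9}:6
  |U|=5: {5,6,7,8,9}:10
  |U|=6: {4,5,6,7,8,9}:10
  |U|=7: {2,4,5,6,7,8,9}:10  {3,4,5,6,7,8,9}:10
  |U|=8: {1,3,4,5,6,7,8,9}:10  {2,3,4,5,6,7,8,9}:20
  start at 0(t): 30

30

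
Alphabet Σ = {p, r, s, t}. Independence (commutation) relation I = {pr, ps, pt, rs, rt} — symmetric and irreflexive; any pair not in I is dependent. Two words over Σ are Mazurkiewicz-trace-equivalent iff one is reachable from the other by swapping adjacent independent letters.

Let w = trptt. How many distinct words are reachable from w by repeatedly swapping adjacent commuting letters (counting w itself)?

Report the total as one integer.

20

drop 0:t onto floor
drop 1:r onto floor
drop 2:p onto floor
drop 3:t onto {0:t}
drop 4:t onto {3:t}
ground layer = {0:t, 1:r, 2:p}
drop-orders for the pieces not yet dropped (sum over which currently-grounded one goes next):
  1 to go: {1} 1  {2} 1  {4} 1
  2 to go: {1,2} 2  {1,4} 2  {2,4} 2  {3,4} 1
  3 to go: {0,3,4} 1  {1,2,4} 6  {1,3,4} 3  {2,3,4} 3
  if 0:t drops first: 12 orders
  if 1:r drops first: 4 orders
  if 2:p drops first: 4 orders
heap linearizations: 20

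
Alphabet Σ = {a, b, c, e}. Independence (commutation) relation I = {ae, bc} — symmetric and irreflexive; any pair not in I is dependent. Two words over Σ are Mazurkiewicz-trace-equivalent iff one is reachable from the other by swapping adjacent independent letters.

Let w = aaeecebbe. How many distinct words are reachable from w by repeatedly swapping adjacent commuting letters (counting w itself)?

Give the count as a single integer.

piece 0:a — minimal
piece 1:a rests on {0:a}
piece 2:e — minimal
piece 3:e rests on {2:e}
piece 4:c rests on {1:a, 3:e}
piece 5:e rests on {4:c}
piece 6:b rests on {5:e}
piece 7:b rests on {6:b}
piece 8:e rests on {7:b}
minimal pieces: {0:a, 2:e}
ways to finish when only these pieces remain (= sum over removing one remaining piece with nothing left below it):
  1 left: {8}→1
  2 left: {7,8}→1
  3 left: {6,7,8}→1
  4 left: {5,6,7,8}→1
  5 left: {4,5,6,7,8}→1
  6 left: {1,4,5,6,7,8}→1  {3,4,5,6,7,8}→1
  7 left: {0,1,4,5,6,7,8}→1  {1,3,4,5,6,7,8}→2  {2,3,4,5,6,7,8}→1
  placing 0:a first → 3 extensions
  placing 2:e first → 3 extensions
total linear extensions = 6

6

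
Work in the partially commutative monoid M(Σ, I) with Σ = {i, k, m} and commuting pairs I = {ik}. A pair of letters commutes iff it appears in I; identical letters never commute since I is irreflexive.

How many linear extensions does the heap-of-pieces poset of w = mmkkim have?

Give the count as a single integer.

3

piece 0:m — minimal
piece 1:m rests on {0:m}
piece 2:k rests on {1:m}
piece 3:k rests on {2:k}
piece 4:i rests on {1:m}
piece 5:m rests on {3:k, 4:i}
minimal pieces: {0:m}
ways to finish when only these pieces remain (= sum over removing one remaining piece with nothing left below it):
  1 left: {5}→1
  2 left: {3,5}→1  {4,5}→1
  3 left: {2,3,5}→1  {3,4,5}→2
  4 left: {2,3,4,5}→3
  placing 0:m first → 3 extensions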